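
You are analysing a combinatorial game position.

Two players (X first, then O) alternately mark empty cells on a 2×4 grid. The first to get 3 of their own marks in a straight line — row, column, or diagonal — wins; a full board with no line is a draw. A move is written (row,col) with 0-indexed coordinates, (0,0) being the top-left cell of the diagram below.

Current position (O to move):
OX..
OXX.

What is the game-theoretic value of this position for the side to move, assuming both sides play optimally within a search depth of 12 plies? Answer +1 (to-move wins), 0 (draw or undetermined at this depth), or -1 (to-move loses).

p1 O@[OX../OXX.]: (0,2)[OXO./OXX.]-1 (0,3)[OX.O/OXX.]-1 (1,3)[OX../OXXO]+0*
p2 X@[OX../OXXO]: (0,2)[OXX./OXXO]+0* (0,3)[OX.X/OXXO]+0
p3 O@[OXX./OXXO]: (0,3)[OXXO/OXXO]+0*
p4 X@[OXXO/OXXO] terminal +0; root [OX../OXX.] d12

value(OX../OXX., O) = 0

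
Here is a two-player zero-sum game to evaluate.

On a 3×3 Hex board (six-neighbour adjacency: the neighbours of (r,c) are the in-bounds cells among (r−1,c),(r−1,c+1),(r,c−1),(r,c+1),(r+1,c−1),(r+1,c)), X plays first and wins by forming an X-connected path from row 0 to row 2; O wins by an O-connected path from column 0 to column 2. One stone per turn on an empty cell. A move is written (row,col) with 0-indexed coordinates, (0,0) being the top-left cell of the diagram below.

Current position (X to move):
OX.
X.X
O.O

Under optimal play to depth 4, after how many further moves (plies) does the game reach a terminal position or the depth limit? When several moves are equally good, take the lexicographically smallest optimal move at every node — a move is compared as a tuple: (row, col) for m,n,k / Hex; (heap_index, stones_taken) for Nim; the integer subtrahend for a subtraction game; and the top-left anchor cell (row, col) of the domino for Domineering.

ply 1, X at OX./X.X/O.O | (0,2)=-1→OXX/X.X/O.O; (1,1)=-1→OX./XXX/O.O; (2,1)=+1→OX./X.X/OXO*
ply 2, O at OX./X.X/OXO | (0,2)=-1→OXO/X.X/OXO*; (1,1)=-1→OX./XOX/OXO
ply 3, X at OXO/X.X/OXO | (1,1)=+1→OXO/XXX/OXO*
ply 4: OXO/XXX/OXO is terminal -1 (O); from OX./X.X/O.O depth 4

PV length from [OX./X.X/O.O]: 3 plies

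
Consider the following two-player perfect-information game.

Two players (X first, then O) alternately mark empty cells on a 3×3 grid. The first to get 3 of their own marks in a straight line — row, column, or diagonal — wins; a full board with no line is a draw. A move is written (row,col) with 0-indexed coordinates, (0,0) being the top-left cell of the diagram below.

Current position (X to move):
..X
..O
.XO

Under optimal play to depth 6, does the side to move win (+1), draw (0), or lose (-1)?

value(..X/..O/.XO, X) = +1

p1 X@[..X/..O/.XO]: (0,0)[X.X/..O/.XO]+1* (0,1)[.XX/..O/.XO]+1 (1,0)[..X/X.O/.XO]+1 (1,1)[..X/.XO/.XO]+1 (2,0)[..X/..O/XXO]-1
p2 O@[X.X/..O/.XO]: (0,1)[XOX/..O/.XO]-1* (1,0)[X.X/O.O/.XO]-1 (1,1)[X.X/.OO/.XO]-1 (2,0)[X.X/..O/OXO]-1
p3 X@[XOX/..O/.XO]: (1,0)[XOX/X.O/.XO]+0 (1,1)[XOX/.XO/.XO]+0 (2,0)[XOX/..O/XXO]+1*
p4 O@[XOX/..O/XXO]: (1,0)[XOX/O.O/XXO]-1* (1,1)[XOX/.OO/XXO]-1
p5 X@[XOX/O.O/XXO]: (1,1)[XOX/OXO/XXO]+1*
p6 O@[XOX/OXO/XXO] terminal -1; root [..X/..O/.XO] d6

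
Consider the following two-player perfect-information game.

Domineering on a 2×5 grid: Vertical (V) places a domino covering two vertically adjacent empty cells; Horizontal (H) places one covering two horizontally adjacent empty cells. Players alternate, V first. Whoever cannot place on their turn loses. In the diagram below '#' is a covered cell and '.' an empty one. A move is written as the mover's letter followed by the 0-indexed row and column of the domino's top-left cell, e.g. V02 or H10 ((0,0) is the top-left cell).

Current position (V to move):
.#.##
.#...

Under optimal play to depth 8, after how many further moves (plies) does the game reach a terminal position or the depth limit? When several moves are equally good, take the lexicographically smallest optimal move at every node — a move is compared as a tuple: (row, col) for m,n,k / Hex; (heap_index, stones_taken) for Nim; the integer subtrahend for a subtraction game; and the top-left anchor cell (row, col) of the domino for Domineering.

PV length from [.#.##/.#...]: 3 plies

ply 1, V at .#.##/.#... | V00=-1→##.##/##...; V02=+1→.####/.##..*
ply 2, H at .####/.##.. | H13=-1→.####/.####*
ply 3, V at .####/.#### | V00=+1→#####/#####*
ply 4: #####/##### is terminal -1 (H); from .#.##/.#... depth 8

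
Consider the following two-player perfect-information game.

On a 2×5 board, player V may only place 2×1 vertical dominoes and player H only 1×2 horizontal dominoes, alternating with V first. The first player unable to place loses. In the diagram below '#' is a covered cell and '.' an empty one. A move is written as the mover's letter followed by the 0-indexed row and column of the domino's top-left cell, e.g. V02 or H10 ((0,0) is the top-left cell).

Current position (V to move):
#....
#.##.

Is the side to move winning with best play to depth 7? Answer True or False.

V winning at [#..../#.##.]: False

p1 V@[#..../#.##.]: V01[##.../####.]-1* V04[#...#/#.###]-1
p2 H@[##.../####.]: H02[####./####.]-1 H03[##.##/####.]+1*
p3 V@[##.##/####.] terminal -1; root [#..../#.##.] d7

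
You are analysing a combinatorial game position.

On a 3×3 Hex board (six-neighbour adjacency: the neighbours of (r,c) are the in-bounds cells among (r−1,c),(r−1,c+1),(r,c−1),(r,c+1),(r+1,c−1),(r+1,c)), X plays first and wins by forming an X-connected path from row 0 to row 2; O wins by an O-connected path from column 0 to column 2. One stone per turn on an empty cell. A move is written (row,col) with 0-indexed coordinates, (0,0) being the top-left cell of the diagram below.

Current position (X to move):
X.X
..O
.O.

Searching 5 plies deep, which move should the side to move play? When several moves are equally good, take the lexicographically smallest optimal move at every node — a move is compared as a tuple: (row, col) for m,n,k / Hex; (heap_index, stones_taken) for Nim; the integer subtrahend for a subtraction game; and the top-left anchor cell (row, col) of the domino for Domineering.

X's best at [X.X/..O/.O.]: (2,0)

ply 1, X at X.X/..O/.O. | (0,1)=-1→XXX/..O/.O.; (1,0)=-1→X.X/X.O/.O.; (1,1)=-1→X.X/.XO/.O.; (2,0)=+1→X.X/..O/XO.*; (2,2)=-1→X.X/..O/.OX
ply 2, O at X.X/..O/XO. | (0,1)=-1→XOX/..O/XO.*; (1,0)=-1→X.X/O.O/XO.; (1,1)=-1→X.X/.OO/XO.; (2,2)=-1→X.X/..O/XOO
ply 3, X at XOX/..O/XO. | (1,0)=+1→XOX/X.O/XO.*; (1,1)=+1→XOX/.XO/XO.; (2,2)=+1→XOX/..O/XOX
ply 4: XOX/X.O/XO. is terminal -1 (O); from X.X/..O/.O. depth 5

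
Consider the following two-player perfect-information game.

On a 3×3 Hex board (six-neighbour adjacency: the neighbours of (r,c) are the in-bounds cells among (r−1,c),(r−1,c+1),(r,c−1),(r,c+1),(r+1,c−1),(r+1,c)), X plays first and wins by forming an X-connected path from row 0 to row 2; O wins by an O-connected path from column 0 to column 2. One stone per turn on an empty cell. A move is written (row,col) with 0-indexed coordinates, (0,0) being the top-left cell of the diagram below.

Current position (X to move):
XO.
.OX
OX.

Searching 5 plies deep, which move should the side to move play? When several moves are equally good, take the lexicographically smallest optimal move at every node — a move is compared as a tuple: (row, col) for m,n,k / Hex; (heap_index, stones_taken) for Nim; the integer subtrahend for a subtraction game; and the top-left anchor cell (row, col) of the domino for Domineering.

X's best at [XO./.OX/OX.]: (0,2)

p1 X@[XO./.OX/OX.]: (0,2)[XOX/.OX/OX.]+1* (1,0)[XO./XOX/OX.]-1 (2,2)[XO./.OX/OXX]-1
p2 O@[XOX/.OX/OX.] terminal -1; root [XO./.OX/OX.] d5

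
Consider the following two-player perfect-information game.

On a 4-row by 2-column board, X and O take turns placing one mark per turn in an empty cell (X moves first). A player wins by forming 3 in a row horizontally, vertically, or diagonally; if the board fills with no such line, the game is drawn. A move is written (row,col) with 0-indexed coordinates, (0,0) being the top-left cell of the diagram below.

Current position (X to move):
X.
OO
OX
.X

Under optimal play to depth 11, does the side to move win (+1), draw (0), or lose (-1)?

value(X./OO/OX/.X, X) = 0

[X./OO/OX/.X] X move#1: (0,1):-1/XX/OO/OX/.X, (3,0):+0/X./OO/OX/XX*
[X./OO/OX/XX] O move#2: (0,1):+0/XO/OO/OX/XX*
[XO/OO/OX/XX] end (terminal +0, X#3); searched X./OO/OX/.X to 11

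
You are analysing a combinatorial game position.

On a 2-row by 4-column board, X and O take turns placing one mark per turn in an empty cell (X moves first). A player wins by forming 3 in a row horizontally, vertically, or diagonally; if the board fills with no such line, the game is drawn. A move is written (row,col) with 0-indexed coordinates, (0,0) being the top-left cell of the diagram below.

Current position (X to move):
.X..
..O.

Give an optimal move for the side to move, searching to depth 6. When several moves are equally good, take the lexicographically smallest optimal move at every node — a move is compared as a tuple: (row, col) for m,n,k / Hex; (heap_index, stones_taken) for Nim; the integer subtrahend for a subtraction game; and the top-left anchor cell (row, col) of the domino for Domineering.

ply 1, X at .X../..O. | (0,0)=+0→XX../..O.; (0,2)=+1→.XX./..O.*; (0,3)=+0→.X.X/..O.; (1,0)=+0→.X../X.O.; (1,1)=+0→.X../.XO.; (1,3)=+0→.X../..OX
ply 2, O at .XX./..O. | (0,0)=-1→OXX./..O.*; (0,3)=-1→.XXO/..O.; (1,0)=-1→.XX./O.O.; (1,1)=-1→.XX./.OO.; (1,3)=-1→.XX./..OO
ply 3, X at OXX./..O. | (0,3)=+1→OXXX/..O.*; (1,0)=+0→OXX./X.O.; (1,1)=+0→OXX./.XO.; (1,3)=+0→OXX./..OX
ply 4: OXXX/..O. is terminal -1 (O); from .X../..O. depth 6

X's best at [.X../..O.]: (0,2)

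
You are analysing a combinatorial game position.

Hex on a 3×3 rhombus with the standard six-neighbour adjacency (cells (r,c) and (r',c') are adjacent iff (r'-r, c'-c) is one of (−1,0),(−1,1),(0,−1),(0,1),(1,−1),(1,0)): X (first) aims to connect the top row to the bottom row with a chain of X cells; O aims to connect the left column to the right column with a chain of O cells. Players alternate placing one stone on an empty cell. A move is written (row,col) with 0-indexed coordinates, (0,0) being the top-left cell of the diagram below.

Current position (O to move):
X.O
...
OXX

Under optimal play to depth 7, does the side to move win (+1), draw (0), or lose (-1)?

p1 O@[X.O/.../OXX]: (0,1)[XOO/.../OXX]+1* (1,0)[X.O/O../OXX]+1 (1,1)[X.O/.O./OXX]+1 (1,2)[X.O/..O/OXX]-1
p2 X@[XOO/.../OXX]: (1,0)[XOO/X../OXX]-1* (1,1)[XOO/.X./OXX]-1 (1,2)[XOO/..X/OXX]-1
p3 O@[XOO/X../OXX]: (1,1)[XOO/XO./OXX]+1* (1,2)[XOO/X.O/OXX]-1
p4 X@[XOO/XO./OXX] terminal -1; root [X.O/.../OXX] d7

value(X.O/.../OXX, O) = +1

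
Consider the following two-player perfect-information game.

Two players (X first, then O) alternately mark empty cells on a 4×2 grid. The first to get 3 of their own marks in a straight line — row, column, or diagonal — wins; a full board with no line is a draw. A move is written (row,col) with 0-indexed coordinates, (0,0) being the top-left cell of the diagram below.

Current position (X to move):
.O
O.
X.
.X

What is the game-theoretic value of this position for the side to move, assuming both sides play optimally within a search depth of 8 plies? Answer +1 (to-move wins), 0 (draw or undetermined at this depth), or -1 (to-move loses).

p1 X@[.O/O./X./.X]: (0,0)[XO/O./X./.X]+0* (1,1)[.O/OX/X./.X]+0 (2,1)[.O/O./XX/.X]+0 (3,0)[.O/O./X./XX]+0
p2 O@[XO/O./X./.X]: (1,1)[XO/OO/X./.X]+0* (2,1)[XO/O./XO/.X]+0 (3,0)[XO/O./X./OX]+0
p3 X@[XO/OO/X./.X]: (2,1)[XO/OO/XX/.X]+0* (3,0)[XO/OO/X./XX]-1
p4 O@[XO/OO/XX/.X]: (3,0)[XO/OO/XX/OX]+0*
p5 X@[XO/OO/XX/OX] terminal +0; root [.O/O./X./.X] d8

value(.O/O./X./.X, X) = 0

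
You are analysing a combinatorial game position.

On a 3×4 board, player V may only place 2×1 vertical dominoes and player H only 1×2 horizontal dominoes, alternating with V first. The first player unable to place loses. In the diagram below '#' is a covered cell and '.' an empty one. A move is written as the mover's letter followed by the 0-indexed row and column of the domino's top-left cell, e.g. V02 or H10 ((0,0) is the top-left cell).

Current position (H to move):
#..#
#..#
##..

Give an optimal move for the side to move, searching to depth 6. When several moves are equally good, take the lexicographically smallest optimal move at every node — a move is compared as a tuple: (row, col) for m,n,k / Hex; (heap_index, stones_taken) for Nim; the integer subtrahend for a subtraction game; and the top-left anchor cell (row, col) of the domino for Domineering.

H's best at [#..#/#..#/##..]: H11

ply 1, H at #..#/#..#/##.. | H01=-1→####/#..#/##..; H11=+1→#..#/####/##..*; H22=-1→#..#/#..#/####
ply 2: #..#/####/##.. is terminal -1 (V); from #..#/#..#/##.. depth 6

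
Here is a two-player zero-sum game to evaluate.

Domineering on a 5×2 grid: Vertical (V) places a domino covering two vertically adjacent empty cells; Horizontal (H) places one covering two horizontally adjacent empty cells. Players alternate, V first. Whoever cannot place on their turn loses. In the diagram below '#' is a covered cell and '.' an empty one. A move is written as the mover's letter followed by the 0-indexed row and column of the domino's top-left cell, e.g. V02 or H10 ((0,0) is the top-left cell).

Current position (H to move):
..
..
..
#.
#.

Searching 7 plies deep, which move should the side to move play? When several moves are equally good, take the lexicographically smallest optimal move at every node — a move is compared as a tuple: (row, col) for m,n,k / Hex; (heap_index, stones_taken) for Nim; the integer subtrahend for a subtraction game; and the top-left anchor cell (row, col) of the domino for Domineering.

p1 H@[../../../#./#.]: H00[##/../../#./#.]-1 H10[../##/../#./#.]+1* H20[../../##/#./#.]-1
p2 V@[../##/../#./#.]: V21[../##/.#/##/#.]-1* V31[../##/../##/##]-1
p3 H@[../##/.#/##/#.]: H00[##/##/.#/##/#.]+1*
p4 V@[##/##/.#/##/#.] terminal -1; root [../../../#./#.] d7

H's best at [../../../#./#.]: H10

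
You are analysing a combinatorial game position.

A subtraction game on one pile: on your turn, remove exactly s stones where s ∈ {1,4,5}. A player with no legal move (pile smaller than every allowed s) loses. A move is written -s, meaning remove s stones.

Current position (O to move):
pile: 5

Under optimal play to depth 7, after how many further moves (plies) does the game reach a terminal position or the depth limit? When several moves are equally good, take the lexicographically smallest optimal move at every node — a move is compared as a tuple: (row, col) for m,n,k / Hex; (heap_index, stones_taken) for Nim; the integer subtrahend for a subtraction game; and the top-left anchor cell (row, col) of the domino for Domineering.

PV length from [5]: 1 ply

[5] O move#1: -1:-1/4, -4:-1/1, -5:+1/0*
[0] end (terminal -1, X#2); searched 5 to 7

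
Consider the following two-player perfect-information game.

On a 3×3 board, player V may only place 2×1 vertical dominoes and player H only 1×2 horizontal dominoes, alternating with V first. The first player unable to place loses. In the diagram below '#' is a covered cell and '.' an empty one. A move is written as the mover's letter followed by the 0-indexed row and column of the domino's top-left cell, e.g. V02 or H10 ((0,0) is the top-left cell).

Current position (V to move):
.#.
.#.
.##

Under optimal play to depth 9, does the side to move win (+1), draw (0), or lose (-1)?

[.#./.#./.##] V move#1: V00:+1/##./##./.##*, V02:+1/.##/.##/.##, V10:+1/.#./##./###
[##./##./.##] end (terminal -1, H#2); searched .#./.#./.## to 9

value(.#./.#./.##, V) = +1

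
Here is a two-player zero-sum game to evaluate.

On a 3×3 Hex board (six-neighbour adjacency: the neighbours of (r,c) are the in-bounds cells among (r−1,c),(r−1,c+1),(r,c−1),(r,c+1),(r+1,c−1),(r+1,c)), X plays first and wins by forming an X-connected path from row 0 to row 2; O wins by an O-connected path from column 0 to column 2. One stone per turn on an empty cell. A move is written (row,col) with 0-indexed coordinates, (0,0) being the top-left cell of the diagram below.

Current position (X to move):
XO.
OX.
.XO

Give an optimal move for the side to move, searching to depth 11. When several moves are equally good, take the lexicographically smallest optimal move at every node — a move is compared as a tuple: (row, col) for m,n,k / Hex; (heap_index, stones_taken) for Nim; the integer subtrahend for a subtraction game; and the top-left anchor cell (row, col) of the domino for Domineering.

[XO./OX./.XO] X move#1: (0,2):+1/XOX/OX./.XO*, (1,2):-1/XO./OXX/.XO, (2,0):-1/XO./OX./XXO
[XOX/OX./.XO] end (terminal -1, O#2); searched XO./OX./.XO to 11

X's best at [XO./OX./.XO]: (0,2)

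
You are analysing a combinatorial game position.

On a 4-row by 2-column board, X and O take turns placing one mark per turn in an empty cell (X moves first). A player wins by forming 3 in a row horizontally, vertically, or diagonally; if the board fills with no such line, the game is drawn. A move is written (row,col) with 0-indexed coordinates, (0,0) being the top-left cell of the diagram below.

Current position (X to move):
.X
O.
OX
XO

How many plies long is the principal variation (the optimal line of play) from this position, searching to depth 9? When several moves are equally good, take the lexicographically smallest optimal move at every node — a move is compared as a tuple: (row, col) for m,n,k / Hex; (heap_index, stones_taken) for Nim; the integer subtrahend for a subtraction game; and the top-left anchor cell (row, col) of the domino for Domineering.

ply 1, X at .X/O./OX/XO | (0,0)=+0→XX/O./OX/XO; (1,1)=+1→.X/OX/OX/XO*
ply 2: .X/OX/OX/XO is terminal -1 (O); from .X/O./OX/XO depth 9

PV length from [.X/O./OX/XO]: 1 ply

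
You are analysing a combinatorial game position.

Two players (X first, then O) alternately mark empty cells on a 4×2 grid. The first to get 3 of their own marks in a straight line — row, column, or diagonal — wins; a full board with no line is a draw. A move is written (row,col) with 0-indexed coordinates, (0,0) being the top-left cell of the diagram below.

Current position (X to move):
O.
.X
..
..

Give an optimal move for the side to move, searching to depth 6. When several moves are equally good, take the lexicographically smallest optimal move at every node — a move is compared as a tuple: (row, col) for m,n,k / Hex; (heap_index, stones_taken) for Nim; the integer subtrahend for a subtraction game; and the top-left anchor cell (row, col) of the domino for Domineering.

X's best at [O./.X/../..]: (2,1)

ply 1, X at O./.X/../.. | (0,1)=+0→OX/.X/../..; (1,0)=+0→O./XX/../..; (2,0)=+0→O./.X/X./..; (2,1)=+1→O./.X/.X/..*; (3,0)=+0→O./.X/../X.; (3,1)=+0→O./.X/../.X
ply 2, O at O./.X/.X/.. | (0,1)=-1→OO/.X/.X/..*; (1,0)=-1→O./OX/.X/..; (2,0)=-1→O./.X/OX/..; (3,0)=-1→O./.X/.X/O.; (3,1)=-1→O./.X/.X/.O
ply 3, X at OO/.X/.X/.. | (1,0)=+0→OO/XX/.X/..; (2,0)=+0→OO/.X/XX/..; (3,0)=+0→OO/.X/.X/X.; (3,1)=+1→OO/.X/.X/.X*
ply 4: OO/.X/.X/.X is terminal -1 (O); from O./.X/../.. depth 6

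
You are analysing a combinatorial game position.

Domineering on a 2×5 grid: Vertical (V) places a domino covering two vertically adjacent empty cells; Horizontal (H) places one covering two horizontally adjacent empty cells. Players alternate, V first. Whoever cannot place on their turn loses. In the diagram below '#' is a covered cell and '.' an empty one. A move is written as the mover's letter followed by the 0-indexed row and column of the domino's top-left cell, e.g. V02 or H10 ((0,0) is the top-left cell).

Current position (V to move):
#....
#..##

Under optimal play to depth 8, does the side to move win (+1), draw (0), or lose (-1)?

p1 V@[#..../#..##]: V01[##.../##.##]-1 V02[#.#../#.###]+1*
p2 H@[#.#../#.###]: H03[#.###/#.###]-1*
p3 V@[#.###/#.###]: V01[#####/#####]+1*
p4 H@[#####/#####] terminal -1; root [#..../#..##] d8

value(#..../#..##, V) = +1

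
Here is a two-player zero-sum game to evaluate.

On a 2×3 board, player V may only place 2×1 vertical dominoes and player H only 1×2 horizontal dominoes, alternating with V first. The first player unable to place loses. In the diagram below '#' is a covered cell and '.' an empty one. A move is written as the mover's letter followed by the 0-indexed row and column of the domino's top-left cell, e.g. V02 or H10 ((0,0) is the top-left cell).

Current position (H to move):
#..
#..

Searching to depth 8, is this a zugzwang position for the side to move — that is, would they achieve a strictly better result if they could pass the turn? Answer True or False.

[#../#..] H move#1: H01:+1/###/#..*, H11:+1/#../###
[###/#..] end (terminal -1, V#2); searched #../#.. to 8
pass branch (V moves first from the same position):
  | [#../#..] V move#1: V01:+1/##./##.*, V02:+1/#.#/#.#
  | [##./##.] end (terminal -1, H#2); searched #../#.. to 8
H moving scores +1; H passing scores -1

zugzwang(#../#.., H) = False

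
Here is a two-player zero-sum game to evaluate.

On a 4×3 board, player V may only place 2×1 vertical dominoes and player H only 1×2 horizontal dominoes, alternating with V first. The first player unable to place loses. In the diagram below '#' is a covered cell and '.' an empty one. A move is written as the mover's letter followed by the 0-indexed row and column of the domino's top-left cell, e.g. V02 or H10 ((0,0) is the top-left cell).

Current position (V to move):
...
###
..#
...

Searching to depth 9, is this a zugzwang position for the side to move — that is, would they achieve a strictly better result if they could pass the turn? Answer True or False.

zugzwang(.../###/..#/..., V) = False

p1 V@[.../###/..#/...]: V20[.../###/#.#/#..]-1 V21[.../###/.##/.#.]+1*
p2 H@[.../###/.##/.#.]: H00[##./###/.##/.#.]-1* H01[.##/###/.##/.#.]-1
p3 V@[##./###/.##/.#.]: V20[##./###/###/##.]+1*
p4 H@[##./###/###/##.] terminal -1; root [.../###/..#/...] d9
pass branch (H moves first from the same position):
  | p1 H@[.../###/..#/...]: H00[##./###/..#/...]-1 H01[.##/###/..#/...]-1 H20[.../###/###/...]+1* H30[.../###/..#/##.]+1 H31[.../###/..#/.##]+1
  | p2 V@[.../###/###/...] terminal -1; root [.../###/..#/...] d9
V moving scores +1; V passing scores -1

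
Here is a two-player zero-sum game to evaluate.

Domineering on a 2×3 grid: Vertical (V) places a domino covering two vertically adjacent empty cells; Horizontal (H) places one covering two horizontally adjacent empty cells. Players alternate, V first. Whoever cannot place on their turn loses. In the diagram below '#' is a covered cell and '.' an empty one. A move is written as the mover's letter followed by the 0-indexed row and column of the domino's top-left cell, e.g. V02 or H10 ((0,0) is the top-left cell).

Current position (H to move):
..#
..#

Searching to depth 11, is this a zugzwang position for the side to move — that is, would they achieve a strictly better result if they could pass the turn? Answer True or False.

zugzwang(..#/..#, H) = False

ply 1, H at ..#/..# | H00=+1→###/..#*; H10=+1→..#/###
ply 2: ###/..# is terminal -1 (V); from ..#/..# depth 11
suppose H passes — search the same position with V to move:
pass> ply 1, V at ..#/..# | V00=+1→#.#/#.#*; V01=+1→.##/.##
pass> ply 2: #.#/#.# is terminal -1 (H); from ..#/..# depth 11
for H: play +1, pass -1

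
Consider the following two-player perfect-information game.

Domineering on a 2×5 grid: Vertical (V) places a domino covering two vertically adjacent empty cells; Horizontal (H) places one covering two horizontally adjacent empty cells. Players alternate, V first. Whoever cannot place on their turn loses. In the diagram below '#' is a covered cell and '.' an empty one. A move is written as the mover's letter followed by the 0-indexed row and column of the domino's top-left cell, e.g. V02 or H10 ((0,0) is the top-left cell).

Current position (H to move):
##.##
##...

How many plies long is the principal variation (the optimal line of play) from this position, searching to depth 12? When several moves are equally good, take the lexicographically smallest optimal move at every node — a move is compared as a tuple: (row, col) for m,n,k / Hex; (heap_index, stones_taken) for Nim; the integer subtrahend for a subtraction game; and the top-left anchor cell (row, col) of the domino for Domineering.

ply 1, H at ##.##/##... | H12=+1→##.##/####.*; H13=-1→##.##/##.##
ply 2: ##.##/####. is terminal -1 (V); from ##.##/##... depth 12

PV length from [##.##/##...]: 1 ply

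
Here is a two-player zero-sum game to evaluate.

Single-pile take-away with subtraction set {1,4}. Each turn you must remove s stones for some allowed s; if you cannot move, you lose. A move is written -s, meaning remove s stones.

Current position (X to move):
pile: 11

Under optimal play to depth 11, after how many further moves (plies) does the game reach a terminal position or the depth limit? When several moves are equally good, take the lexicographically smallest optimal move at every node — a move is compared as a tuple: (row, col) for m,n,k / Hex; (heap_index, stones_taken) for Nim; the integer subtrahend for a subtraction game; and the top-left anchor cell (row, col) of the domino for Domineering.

PV length from [11]: 5 plies

ply 1, X at 11 | -1=+1→10*; -4=+1→7
ply 2, O at 10 | -1=-1→9*; -4=-1→6
ply 3, X at 9 | -1=-1→8; -4=+1→5*
ply 4, O at 5 | -1=-1→4*; -4=-1→1
ply 5, X at 4 | -1=-1→3; -4=+1→0*
ply 6: 0 is terminal -1 (O); from 11 depth 11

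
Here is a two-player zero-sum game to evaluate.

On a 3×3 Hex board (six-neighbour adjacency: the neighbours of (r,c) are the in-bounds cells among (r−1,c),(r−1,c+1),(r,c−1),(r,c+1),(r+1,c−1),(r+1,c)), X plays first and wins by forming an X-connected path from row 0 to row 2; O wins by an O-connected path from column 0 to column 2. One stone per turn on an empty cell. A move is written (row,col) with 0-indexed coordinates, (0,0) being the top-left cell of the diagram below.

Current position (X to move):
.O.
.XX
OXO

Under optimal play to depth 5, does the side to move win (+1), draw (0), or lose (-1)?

value(.O./.XX/OXO, X) = +1

p1 X@[.O./.XX/OXO]: (0,0)[XO./.XX/OXO]+1* (0,2)[.OX/.XX/OXO]+1 (1,0)[.O./XXX/OXO]+1
p2 O@[XO./.XX/OXO]: (0,2)[XOO/.XX/OXO]-1* (1,0)[XO./OXX/OXO]-1
p3 X@[XOO/.XX/OXO]: (1,0)[XOO/XXX/OXO]+1*
p4 O@[XOO/XXX/OXO] terminal -1; root [.O./.XX/OXO] d5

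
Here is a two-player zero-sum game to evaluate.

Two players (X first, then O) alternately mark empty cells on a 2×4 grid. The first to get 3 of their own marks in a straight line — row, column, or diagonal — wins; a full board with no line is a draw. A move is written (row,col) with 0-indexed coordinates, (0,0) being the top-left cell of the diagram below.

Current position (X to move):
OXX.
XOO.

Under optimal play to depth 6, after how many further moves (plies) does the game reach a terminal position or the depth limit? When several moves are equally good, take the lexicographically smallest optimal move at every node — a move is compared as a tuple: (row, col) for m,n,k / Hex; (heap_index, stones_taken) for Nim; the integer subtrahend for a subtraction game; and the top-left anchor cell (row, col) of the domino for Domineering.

PV length from [OXX./XOO.]: 1 ply

[OXX./XOO.] X move#1: (0,3):+1/OXXX/XOO.*, (1,3):+0/OXX./XOOX
[OXXX/XOO.] end (terminal -1, O#2); searched OXX./XOO. to 6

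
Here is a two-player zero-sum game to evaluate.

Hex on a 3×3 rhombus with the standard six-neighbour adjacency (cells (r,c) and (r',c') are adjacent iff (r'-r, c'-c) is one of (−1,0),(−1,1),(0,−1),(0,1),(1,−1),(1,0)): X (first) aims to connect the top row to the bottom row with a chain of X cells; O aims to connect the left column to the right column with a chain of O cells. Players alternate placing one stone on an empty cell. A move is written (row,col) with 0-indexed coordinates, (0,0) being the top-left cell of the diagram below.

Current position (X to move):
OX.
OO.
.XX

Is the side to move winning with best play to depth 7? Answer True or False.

p1 X@[OX./OO./.XX]: (0,2)[OXX/OO./.XX]-1* (1,2)[OX./OOX/.XX]-1 (2,0)[OX./OO./XXX]-1
p2 O@[OXX/OO./.XX]: (1,2)[OXX/OOO/.XX]+1* (2,0)[OXX/OO./OXX]-1
p3 X@[OXX/OOO/.XX] terminal -1; root [OX./OO./.XX] d7

X winning at [OX./OO./.XX]: False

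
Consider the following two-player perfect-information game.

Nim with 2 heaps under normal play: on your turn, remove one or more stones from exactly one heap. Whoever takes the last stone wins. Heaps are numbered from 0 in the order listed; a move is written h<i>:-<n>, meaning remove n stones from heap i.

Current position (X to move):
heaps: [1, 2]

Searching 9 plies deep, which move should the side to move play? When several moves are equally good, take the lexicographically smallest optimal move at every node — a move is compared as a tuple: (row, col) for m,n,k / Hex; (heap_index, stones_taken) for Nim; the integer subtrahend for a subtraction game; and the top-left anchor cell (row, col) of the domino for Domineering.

[(1,2)] X move#1: h0:-1:-1/(0,2), h1:-1:+1/(1,1)*, h1:-2:-1/(1,0)
[(1,1)] O move#2: h0:-1:-1/(0,1)*, h1:-1:-1/(1,0)
[(0,1)] X move#3: h1:-1:+1/(0,0)*
[(0,0)] end (terminal -1, O#4); searched (1,2) to 9

X's best at [(1,2)]: h1:-1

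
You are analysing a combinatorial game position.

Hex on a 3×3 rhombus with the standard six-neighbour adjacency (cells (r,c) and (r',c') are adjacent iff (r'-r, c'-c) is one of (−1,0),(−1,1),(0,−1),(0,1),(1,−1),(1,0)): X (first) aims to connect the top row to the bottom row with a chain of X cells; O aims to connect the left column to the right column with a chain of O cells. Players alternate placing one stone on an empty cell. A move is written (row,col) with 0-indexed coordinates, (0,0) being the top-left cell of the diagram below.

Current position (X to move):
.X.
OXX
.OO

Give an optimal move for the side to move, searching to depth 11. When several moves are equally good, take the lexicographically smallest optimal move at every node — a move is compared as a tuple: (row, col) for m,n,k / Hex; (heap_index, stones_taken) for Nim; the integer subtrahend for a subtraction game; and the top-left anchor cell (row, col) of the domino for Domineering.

ply 1, X at .X./OXX/.OO | (0,0)=-1→XX./OXX/.OO; (0,2)=-1→.XX/OXX/.OO; (2,0)=+1→.X./OXX/XOO*
ply 2: .X./OXX/XOO is terminal -1 (O); from .X./OXX/.OO depth 11

X's best at [.X./OXX/.OO]: (2,0)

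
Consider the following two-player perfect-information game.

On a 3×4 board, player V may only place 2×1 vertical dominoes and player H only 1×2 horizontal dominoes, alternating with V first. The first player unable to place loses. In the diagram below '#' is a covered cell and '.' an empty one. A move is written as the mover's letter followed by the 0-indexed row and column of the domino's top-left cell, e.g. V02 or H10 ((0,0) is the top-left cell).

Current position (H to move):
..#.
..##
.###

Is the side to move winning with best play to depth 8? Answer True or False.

H winning at [..#./..##/.###]: True

p1 H@[..#./..##/.###]: H00[###./..##/.###]-1 H10[..#./####/.###]+1*
p2 V@[..#./####/.###] terminal -1; root [..#./..##/.###] d8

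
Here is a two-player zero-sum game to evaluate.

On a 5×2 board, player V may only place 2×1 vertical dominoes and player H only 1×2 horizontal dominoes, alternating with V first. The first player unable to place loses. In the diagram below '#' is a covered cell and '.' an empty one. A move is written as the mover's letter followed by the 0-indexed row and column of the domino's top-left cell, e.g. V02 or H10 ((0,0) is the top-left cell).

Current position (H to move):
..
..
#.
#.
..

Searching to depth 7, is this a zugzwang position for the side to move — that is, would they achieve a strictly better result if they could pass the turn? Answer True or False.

ply 1, H at ../../#./#./.. | H00=+1→##/../#./#./..*; H10=+1→../##/#./#./..; H40=-1→../../#./#./##
ply 2, V at ##/../#./#./.. | V11=-1→##/.#/##/#./..*; V21=-1→##/../##/##/..; V31=-1→##/../#./##/.#
ply 3, H at ##/.#/##/#./.. | H40=+1→##/.#/##/#./##*
ply 4: ##/.#/##/#./## is terminal -1 (V); from ../../#./#./.. depth 7
if H skipped the turn, V would face:
~ ply 1, V at ../../#./#./.. | V00=+1→#./#./#./#./..*; V01=+1→.#/.#/#./#./..; V11=+1→../.#/##/#./..; V21=-1→../../##/##/..; V31=-1→../../#./##/.#
~ ply 2, H at #./#./#./#./.. | H40=-1→#./#./#./#./##*
~ ply 3, V at #./#./#./#./## | V01=+1→##/##/#./#./##*; V11=+1→#./##/##/#./##; V21=+1→#./#./##/##/##
~ ply 4: ##/##/#./#./## is terminal -1 (H); from ../../#./#./.. depth 7
compare (H): move=+1 vs pass=-1

zugzwang(../../#./#./.., H) = False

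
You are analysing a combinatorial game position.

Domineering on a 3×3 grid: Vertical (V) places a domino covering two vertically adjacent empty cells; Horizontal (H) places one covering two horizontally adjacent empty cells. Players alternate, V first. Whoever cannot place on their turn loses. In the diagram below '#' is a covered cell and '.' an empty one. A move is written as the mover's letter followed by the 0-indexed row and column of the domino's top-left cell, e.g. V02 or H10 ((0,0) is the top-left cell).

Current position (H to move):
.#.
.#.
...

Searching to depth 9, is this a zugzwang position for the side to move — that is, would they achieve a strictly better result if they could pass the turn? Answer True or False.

ply 1, H at .#./.#./... | H20=-1→.#./.#./##.*; H21=-1→.#./.#./.##
ply 2, V at .#./.#./##. | V00=+1→##./##./##.*; V02=+1→.##/.##/##.; V12=+1→.#./.##/###
ply 3: ##./##./##. is terminal -1 (H); from .#./.#./... depth 9
suppose H passes — search the same position with V to move:
pass> ply 1, V at .#./.#./... | V00=+1→##./##./...*; V02=+1→.##/.##/...; V10=+1→.#./##./#..; V12=+1→.#./.##/..#
pass> ply 2, H at ##./##./... | H20=-1→##./##./##.*; H21=-1→##./##./.##
pass> ply 3, V at ##./##./##. | V02=+1→###/###/##.*; V12=+1→##./###/###
pass> ply 4: ###/###/##. is terminal -1 (H); from .#./.#./... depth 9
for H: play -1, pass -1

zugzwang(.#./.#./..., H) = False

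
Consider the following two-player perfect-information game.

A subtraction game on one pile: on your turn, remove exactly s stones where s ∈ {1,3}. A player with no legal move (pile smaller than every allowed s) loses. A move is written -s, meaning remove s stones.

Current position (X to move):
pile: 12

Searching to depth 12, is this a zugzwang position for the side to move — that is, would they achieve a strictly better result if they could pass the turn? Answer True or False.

zugzwang(12, X) = True

ply 1, X at 12 | -1=-1→11*; -3=-1→9
ply 2, O at 11 | -1=+1→10*; -3=+1→8
ply 3, X at 10 | -1=-1→9*; -3=-1→7
ply 4, O at 9 | -1=+1→8*; -3=+1→6
ply 5, X at 8 | -1=-1→7*; -3=-1→5
ply 6, O at 7 | -1=+1→6*; -3=+1→4
ply 7, X at 6 | -1=-1→5*; -3=-1→3
ply 8, O at 5 | -1=+1→4*; -3=+1→2
ply 9, X at 4 | -1=-1→3*; -3=-1→1
ply 10, O at 3 | -1=+1→2*; -3=+1→0
ply 11, X at 2 | -1=-1→1*
ply 12, O at 1 | -1=+1→0*
ply 13: 0 is terminal -1 (X); from 12 depth 12
if X skipped the turn, O would face:
~ ply 1, O at 12 | -1=-1→11*; -3=-1→9
~ ply 2, X at 11 | -1=+1→10*; -3=+1→8
~ ply 3, O at 10 | -1=-1→9*; -3=-1→7
~ ply 4, X at 9 | -1=+1→8*; -3=+1→6
~ ply 5, O at 8 | -1=-1→7*; -3=-1→5
~ ply 6, X at 7 | -1=+1→6*; -3=+1→4
~ ply 7, O at 6 | -1=-1→5*; -3=-1→3
~ ply 8, X at 5 | -1=+1→4*; -3=+1→2
~ ply 9, O at 4 | -1=-1→3*; -3=-1→1
~ ply 10, X at 3 | -1=+1→2*; -3=+1→0
~ ply 11, O at 2 | -1=-1→1*
~ ply 12, X at 1 | -1=+1→0*
~ ply 13: 0 is terminal -1 (O); from 12 depth 12
compare (X): move=-1 vs pass=+1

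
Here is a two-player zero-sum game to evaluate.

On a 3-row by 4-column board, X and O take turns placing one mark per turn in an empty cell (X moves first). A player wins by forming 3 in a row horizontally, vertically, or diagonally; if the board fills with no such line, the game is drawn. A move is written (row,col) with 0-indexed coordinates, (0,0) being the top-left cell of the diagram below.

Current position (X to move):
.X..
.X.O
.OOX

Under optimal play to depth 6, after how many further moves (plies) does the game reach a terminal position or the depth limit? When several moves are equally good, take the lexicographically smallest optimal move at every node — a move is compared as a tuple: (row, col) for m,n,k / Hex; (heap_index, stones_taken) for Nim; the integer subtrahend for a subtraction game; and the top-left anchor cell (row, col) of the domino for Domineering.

PV length from [.X../.X.O/.OOX]: 1 ply

ply 1, X at .X../.X.O/.OOX | (0,0)=-1→XX../.X.O/.OOX; (0,2)=-1→.XX./.X.O/.OOX; (0,3)=-1→.X.X/.X.O/.OOX; (1,0)=-1→.X../XX.O/.OOX; (1,2)=+1→.X../.XXO/.OOX*; (2,0)=+1→.X../.X.O/XOOX
ply 2: .X../.XXO/.OOX is terminal -1 (O); from .X../.X.O/.OOX depth 6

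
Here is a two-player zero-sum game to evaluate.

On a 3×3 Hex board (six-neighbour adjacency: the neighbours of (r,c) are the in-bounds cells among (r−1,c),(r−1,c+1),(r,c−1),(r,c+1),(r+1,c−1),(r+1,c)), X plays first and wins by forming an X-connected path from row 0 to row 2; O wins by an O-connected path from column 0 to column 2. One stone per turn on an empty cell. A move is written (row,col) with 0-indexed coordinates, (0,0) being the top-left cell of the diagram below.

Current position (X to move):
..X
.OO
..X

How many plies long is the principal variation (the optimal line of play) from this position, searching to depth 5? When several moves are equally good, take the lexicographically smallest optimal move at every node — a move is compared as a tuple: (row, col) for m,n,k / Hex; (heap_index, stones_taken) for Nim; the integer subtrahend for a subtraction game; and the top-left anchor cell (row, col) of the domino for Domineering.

PV length from [..X/.OO/..X]: 4 plies

p1 X@[..X/.OO/..X]: (0,0)[X.X/.OO/..X]-1* (0,1)[.XX/.OO/..X]-1 (1,0)[..X/XOO/..X]-1 (2,0)[..X/.OO/X.X]-1 (2,1)[..X/.OO/.XX]-1
p2 O@[X.X/.OO/..X]: (0,1)[XOX/.OO/..X]+1* (1,0)[X.X/OOO/..X]+1 (2,0)[X.X/.OO/O.X]+1 (2,1)[X.X/.OO/.OX]+1
p3 X@[XOX/.OO/..X]: (1,0)[XOX/XOO/..X]-1* (2,0)[XOX/.OO/X.X]-1 (2,1)[XOX/.OO/.XX]-1
p4 O@[XOX/XOO/..X]: (2,0)[XOX/XOO/O.X]+1* (2,1)[XOX/XOO/.OX]-1
p5 X@[XOX/XOO/O.X] terminal -1; root [..X/.OO/..X] d5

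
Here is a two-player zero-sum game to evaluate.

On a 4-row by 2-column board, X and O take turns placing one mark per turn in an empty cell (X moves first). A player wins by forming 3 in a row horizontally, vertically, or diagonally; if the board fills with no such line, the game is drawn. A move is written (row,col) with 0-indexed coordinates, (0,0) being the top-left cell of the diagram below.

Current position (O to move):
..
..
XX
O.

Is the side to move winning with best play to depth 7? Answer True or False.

O winning at [../../XX/O.]: False

ply 1, O at ../../XX/O. | (0,0)=-1→O./../XX/O.; (0,1)=+0→.O/../XX/O.*; (1,0)=-1→../O./XX/O.; (1,1)=+0→../.O/XX/O.; (3,1)=+0→../../XX/OO
ply 2, X at .O/../XX/O. | (0,0)=+0→XO/../XX/O.*; (1,0)=+0→.O/X./XX/O.; (1,1)=+0→.O/.X/XX/O.; (3,1)=+0→.O/../XX/OX
ply 3, O at XO/../XX/O. | (1,0)=+0→XO/O./XX/O.*; (1,1)=-1→XO/.O/XX/O.; (3,1)=-1→XO/../XX/OO
ply 4, X at XO/O./XX/O. | (1,1)=+0→XO/OX/XX/O.*; (3,1)=+0→XO/O./XX/OX
ply 5, O at XO/OX/XX/O. | (3,1)=+0→XO/OX/XX/OO*
ply 6: XO/OX/XX/OO is terminal +0 (X); from ../../XX/O. depth 7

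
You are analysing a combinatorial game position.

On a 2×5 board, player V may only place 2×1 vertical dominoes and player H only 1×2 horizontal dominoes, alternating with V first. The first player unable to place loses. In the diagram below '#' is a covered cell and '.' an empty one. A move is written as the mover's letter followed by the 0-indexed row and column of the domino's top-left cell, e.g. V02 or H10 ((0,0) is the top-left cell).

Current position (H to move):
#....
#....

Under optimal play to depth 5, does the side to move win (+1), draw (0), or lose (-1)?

value(#..../#...., H) = +1

[#..../#....] H move#1: H01:-1/###../#...., H02:+1/#.##./#....*, H03:-1/#..##/#...., H11:-1/#..../###.., H12:+1/#..../#.##., H13:-1/#..../#..##
[#.##./#....] V move#2: V01:-1/####./##...*, V04:-1/#.###/#...#
[####./##...] H move#3: H12:-1/####./####., H13:+1/####./##.##*
[####./##.##] end (terminal -1, V#4); searched #..../#.... to 5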